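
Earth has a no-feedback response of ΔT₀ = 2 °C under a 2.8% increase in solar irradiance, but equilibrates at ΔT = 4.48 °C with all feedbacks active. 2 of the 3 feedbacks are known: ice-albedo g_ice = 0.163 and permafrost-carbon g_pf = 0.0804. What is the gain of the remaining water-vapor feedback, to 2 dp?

Amplification A = ΔT/ΔT₀ = 4.48/2 = 2.24.
Total gain g = 1 − 1/A = 1 − 1/2.24 = 0.5536.
Known gains sum to 0.163 + 0.0804 = 0.2434.
g_wv = 0.5536 − 0.2434 = 0.31.

0.31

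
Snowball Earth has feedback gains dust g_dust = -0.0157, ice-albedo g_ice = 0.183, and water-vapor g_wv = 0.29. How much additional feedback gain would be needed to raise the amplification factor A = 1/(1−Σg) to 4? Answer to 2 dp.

Current total gain = 0.4573.
Target gain for A = 4: g* = 1 − 1/4 = 0.75.
Additional gain needed = 0.75 − 0.4573 = 0.29.

0.29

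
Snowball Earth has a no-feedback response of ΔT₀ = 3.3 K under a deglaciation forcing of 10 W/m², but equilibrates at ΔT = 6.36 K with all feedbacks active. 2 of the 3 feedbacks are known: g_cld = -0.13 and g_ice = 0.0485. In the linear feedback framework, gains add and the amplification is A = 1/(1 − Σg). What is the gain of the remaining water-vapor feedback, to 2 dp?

0.56

Amplification A = ΔT/ΔT₀ = 6.36/3.3 = 1.927.
Total gain g = 1 − 1/A = 1 − 1/1.927 = 0.4811.
Known gains sum to -0.13 + 0.0485 = -0.0815.
g_wv = 0.4811 + 0.0815 = 0.56.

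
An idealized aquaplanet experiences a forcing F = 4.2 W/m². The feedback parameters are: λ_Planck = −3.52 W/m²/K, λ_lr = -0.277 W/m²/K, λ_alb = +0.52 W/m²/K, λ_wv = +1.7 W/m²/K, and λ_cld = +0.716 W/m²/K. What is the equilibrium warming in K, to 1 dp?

Net feedback parameter λ = (−3.52) + (-0.277) + (+0.52) + (+1.7) + (+0.716) = -0.861 W/m²/K.
ΔT = −F/λ = −4.2/(-0.861) = 4.9 K.

4.9 K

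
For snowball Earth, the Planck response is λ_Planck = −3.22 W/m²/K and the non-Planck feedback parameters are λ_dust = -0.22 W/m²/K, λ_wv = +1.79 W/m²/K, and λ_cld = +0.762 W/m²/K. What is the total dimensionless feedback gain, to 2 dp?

Convert to gains: g_dust = -0.22/3.22 = -0.06832; g_wv = 1.79/3.22 = 0.5559; g_cld = 0.762/3.22 = 0.2366.
Total gain g = 0.72418.

0.72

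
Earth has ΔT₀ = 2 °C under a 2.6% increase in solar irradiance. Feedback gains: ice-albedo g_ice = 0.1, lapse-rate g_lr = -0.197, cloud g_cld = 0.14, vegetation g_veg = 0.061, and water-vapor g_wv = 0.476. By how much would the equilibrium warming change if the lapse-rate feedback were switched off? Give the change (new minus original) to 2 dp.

4.21 °C

Original: g = 0.58, ΔT = 2/(1−0.58) = 4.7619 °C.
Without lapse-rate: g' = 0.777, ΔT' = 2/(1−0.777) = 8.9686 °C.
Change = 8.9686 − 4.7619 = 4.21 °C.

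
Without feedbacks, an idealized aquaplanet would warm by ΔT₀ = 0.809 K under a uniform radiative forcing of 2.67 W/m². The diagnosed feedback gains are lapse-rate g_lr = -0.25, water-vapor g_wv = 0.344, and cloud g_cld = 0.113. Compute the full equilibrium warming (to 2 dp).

1.02 K

Total gain g = -0.25 + 0.344 + 0.113 = 0.207.
Amplification A = 1/(1 − 0.207) = 1.261.
ΔT = 0.809 × 1.261 = 1.02 K.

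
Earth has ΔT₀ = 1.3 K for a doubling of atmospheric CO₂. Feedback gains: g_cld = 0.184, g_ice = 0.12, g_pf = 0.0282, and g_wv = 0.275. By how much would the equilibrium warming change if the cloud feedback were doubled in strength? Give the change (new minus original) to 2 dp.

Original: g = 0.6072, ΔT = 1.3/(1−0.6072) = 3.3096 K.
With doubled cloud: g' = 0.7912, ΔT' = 1.3/(1−0.7912) = 6.2261 K.
Change = 6.2261 − 3.3096 = 2.92 K.

2.92 K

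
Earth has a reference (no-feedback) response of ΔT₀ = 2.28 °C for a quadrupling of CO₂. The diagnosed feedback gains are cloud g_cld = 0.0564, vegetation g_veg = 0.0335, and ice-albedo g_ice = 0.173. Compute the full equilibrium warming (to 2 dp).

3.09 °C

Total gain g = 0.0564 + 0.0335 + 0.173 = 0.2629.
Amplification A = 1/(1 − 0.2629) = 1.357.
ΔT = 2.28 × 1.357 = 3.09 °C.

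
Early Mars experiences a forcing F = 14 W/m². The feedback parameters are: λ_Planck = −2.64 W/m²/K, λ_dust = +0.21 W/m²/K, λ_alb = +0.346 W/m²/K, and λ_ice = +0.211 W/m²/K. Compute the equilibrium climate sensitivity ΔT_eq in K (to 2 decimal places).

7.47 K

Net feedback parameter λ = (−2.64) + (+0.21) + (+0.346) + (+0.211) = -1.873 W/m²/K.
ΔT = −F/λ = −14/(-1.873) = 7.47 K.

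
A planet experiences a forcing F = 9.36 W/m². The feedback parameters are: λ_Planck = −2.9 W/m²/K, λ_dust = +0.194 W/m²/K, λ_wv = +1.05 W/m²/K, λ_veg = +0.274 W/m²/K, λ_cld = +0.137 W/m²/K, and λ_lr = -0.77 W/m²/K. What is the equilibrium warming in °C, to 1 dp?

4.6 °C

Net feedback parameter λ = (−2.9) + (+0.194) + (+1.05) + (+0.274) + (+0.137) + (-0.77) = -2.015 W/m²/K.
ΔT = −F/λ = −9.36/(-2.015) = 4.6 °C.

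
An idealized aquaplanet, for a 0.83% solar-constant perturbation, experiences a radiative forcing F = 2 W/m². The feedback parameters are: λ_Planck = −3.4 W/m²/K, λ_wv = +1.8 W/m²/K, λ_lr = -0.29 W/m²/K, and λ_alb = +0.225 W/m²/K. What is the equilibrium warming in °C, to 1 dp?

Net feedback parameter λ = (−3.4) + (+1.8) + (-0.29) + (+0.225) = -1.665 W/m²/K.
ΔT = −F/λ = −2/(-1.665) = 1.2 °C.

1.2 °C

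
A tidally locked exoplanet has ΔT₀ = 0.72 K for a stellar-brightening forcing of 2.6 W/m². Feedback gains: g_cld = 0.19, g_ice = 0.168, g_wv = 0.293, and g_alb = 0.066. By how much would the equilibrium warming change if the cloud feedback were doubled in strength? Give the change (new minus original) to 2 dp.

5.20 K

Original: g = 0.717, ΔT = 0.72/(1−0.717) = 2.5442 K.
With doubled cloud: g' = 0.907, ΔT' = 0.72/(1−0.907) = 7.7419 K.
Change = 7.7419 − 2.5442 = 5.20 K.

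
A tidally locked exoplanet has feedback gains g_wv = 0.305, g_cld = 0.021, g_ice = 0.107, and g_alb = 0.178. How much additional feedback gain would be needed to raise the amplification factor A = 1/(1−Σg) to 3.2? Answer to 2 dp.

Current total gain = 0.611.
Target gain for A = 3.2: g* = 1 − 1/3.2 = 0.6875.
Additional gain needed = 0.6875 − 0.611 = 0.08.

0.08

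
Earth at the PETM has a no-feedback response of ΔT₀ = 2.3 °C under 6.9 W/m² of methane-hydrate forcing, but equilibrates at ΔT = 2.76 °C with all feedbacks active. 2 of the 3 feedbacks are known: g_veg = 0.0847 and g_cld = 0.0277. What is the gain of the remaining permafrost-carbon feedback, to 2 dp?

0.05

Amplification A = ΔT/ΔT₀ = 2.76/2.3 = 1.2.
Total gain g = 1 − 1/A = 1 − 1/1.2 = 0.1667.
Known gains sum to 0.0847 + 0.0277 = 0.1124.
g_pf = 0.1667 − 0.1124 = 0.05.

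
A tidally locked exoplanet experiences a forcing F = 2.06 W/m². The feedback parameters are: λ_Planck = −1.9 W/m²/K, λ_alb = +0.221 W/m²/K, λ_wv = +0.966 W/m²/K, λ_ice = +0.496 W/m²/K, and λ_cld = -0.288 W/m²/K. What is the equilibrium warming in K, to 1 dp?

4.1 K

Net feedback parameter λ = (−1.9) + (+0.221) + (+0.966) + (+0.496) + (-0.288) = -0.505 W/m²/K.
ΔT = −F/λ = −2.06/(-0.505) = 4.1 K.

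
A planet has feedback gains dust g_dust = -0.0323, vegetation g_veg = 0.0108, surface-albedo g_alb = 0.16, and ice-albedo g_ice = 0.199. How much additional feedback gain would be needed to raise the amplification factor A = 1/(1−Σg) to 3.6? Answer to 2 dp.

Current total gain = 0.3375.
Target gain for A = 3.6: g* = 1 − 1/3.6 = 0.7222.
Additional gain needed = 0.7222 − 0.3375 = 0.38.

0.38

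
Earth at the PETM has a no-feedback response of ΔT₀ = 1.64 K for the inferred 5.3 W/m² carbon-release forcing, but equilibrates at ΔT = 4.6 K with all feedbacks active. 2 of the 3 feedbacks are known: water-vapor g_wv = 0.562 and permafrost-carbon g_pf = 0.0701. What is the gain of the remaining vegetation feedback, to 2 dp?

Amplification A = ΔT/ΔT₀ = 4.6/1.64 = 2.805.
Total gain g = 1 − 1/A = 1 − 1/2.805 = 0.6435.
Known gains sum to 0.562 + 0.0701 = 0.6321.
g_veg = 0.6435 − 0.6321 = 0.01.

0.01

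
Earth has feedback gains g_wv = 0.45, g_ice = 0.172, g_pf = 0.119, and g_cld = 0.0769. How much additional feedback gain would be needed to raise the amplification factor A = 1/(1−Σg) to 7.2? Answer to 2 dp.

Current total gain = 0.8179.
Target gain for A = 7.2: g* = 1 − 1/7.2 = 0.8611.
Additional gain needed = 0.8611 − 0.8179 = 0.04.

0.04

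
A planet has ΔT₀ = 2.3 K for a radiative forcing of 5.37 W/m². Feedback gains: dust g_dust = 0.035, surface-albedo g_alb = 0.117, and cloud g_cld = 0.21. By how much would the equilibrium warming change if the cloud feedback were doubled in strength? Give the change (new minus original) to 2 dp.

1.77 K

Original: g = 0.362, ΔT = 2.3/(1−0.362) = 3.6050 K.
With doubled cloud: g' = 0.572, ΔT' = 2.3/(1−0.572) = 5.3738 K.
Change = 5.3738 − 3.6050 = 1.77 K.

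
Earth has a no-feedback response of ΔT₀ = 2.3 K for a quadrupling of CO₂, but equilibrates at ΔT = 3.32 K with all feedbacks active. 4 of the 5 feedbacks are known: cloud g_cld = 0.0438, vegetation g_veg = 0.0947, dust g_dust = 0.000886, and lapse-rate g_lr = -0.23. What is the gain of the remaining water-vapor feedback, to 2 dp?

0.40

Amplification A = ΔT/ΔT₀ = 3.32/2.3 = 1.443.
Total gain g = 1 − 1/A = 1 − 1/1.443 = 0.307.
Known gains sum to 0.0438 + 0.0947 + 0.000886 − 0.23 = -0.090614.
g_wv = 0.307 + 0.090614 = 0.40.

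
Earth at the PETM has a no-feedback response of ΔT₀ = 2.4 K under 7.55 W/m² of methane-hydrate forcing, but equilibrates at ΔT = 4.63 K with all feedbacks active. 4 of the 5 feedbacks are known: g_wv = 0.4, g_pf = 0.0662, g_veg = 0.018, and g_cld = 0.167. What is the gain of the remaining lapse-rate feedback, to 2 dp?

Amplification A = ΔT/ΔT₀ = 4.63/2.4 = 1.929.
Total gain g = 1 − 1/A = 1 − 1/1.929 = 0.4816.
Known gains sum to 0.4 + 0.0662 + 0.018 + 0.167 = 0.6512.
g_lr = 0.4816 − 0.6512 = -0.17.

-0.17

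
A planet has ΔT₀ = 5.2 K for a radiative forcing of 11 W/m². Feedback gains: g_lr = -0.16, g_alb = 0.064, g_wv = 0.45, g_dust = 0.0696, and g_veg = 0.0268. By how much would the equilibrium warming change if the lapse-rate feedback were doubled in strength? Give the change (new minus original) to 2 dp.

-2.13 K

Original: g = 0.4504, ΔT = 5.2/(1−0.4504) = 9.4614 K.
With doubled lapse-rate: g' = 0.2904, ΔT' = 5.2/(1−0.2904) = 7.3281 K.
Change = 7.3281 − 9.4614 = -2.13 K.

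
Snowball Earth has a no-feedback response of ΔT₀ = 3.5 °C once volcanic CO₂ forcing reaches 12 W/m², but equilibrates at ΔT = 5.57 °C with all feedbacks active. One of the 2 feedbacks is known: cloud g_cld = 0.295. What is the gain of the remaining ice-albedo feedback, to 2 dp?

Amplification A = ΔT/ΔT₀ = 5.57/3.5 = 1.591.
Total gain g = 1 − 1/A = 1 − 1/1.591 = 0.3715.
The known gain is 0.295.
g_ice = 0.3715 − 0.295 = 0.08.

0.08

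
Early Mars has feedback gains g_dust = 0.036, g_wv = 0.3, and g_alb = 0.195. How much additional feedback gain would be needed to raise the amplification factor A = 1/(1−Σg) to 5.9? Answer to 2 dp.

0.30

Current total gain = 0.531.
Target gain for A = 5.9: g* = 1 − 1/5.9 = 0.8305.
Additional gain needed = 0.8305 − 0.531 = 0.30.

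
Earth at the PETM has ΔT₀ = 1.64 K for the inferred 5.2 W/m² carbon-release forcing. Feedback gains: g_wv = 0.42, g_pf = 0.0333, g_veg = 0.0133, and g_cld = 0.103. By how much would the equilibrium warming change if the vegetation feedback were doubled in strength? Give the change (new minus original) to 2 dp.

Original: g = 0.5696, ΔT = 1.64/(1−0.5696) = 3.8104 K.
With doubled vegetation: g' = 0.5829, ΔT' = 1.64/(1−0.5829) = 3.9319 K.
Change = 3.9319 − 3.8104 = 0.12 K.

0.12 K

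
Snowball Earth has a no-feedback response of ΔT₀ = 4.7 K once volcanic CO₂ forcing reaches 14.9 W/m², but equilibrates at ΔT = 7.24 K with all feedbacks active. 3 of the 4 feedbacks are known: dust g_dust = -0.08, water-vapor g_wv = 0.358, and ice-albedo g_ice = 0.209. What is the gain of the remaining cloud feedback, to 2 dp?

Amplification A = ΔT/ΔT₀ = 7.24/4.7 = 1.54.
Total gain g = 1 − 1/A = 1 − 1/1.54 = 0.3506.
Known gains sum to -0.08 + 0.358 + 0.209 = 0.487.
g_cld = 0.3506 − 0.487 = -0.14.

-0.14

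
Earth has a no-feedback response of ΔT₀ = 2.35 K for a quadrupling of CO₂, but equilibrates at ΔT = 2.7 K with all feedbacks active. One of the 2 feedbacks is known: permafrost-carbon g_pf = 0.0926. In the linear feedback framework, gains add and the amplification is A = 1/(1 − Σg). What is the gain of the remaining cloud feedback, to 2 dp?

0.04

Amplification A = ΔT/ΔT₀ = 2.7/2.35 = 1.149.
Total gain g = 1 − 1/A = 1 − 1/1.149 = 0.1297.
The known gain is 0.0926.
g_cld = 0.1297 − 0.0926 = 0.04.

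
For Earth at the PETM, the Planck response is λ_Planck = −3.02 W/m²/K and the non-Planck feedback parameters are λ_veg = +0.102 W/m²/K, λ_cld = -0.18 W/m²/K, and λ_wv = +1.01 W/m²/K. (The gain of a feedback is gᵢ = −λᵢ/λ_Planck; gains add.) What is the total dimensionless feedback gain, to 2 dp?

Convert to gains: g_veg = 0.102/3.02 = 0.03377; g_cld = -0.18/3.02 = -0.0596; g_wv = 1.01/3.02 = 0.3344.
Total gain g = 0.30857.

0.31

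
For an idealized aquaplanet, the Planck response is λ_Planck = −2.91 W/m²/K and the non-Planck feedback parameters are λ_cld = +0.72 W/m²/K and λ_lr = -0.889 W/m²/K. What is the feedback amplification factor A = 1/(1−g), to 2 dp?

Convert to gains: g_cld = 0.72/2.91 = 0.2474; g_lr = -0.889/2.91 = -0.3055.
Total gain g = -0.0581.
A = 1/(1 + 0.0581) = 0.95.

0.95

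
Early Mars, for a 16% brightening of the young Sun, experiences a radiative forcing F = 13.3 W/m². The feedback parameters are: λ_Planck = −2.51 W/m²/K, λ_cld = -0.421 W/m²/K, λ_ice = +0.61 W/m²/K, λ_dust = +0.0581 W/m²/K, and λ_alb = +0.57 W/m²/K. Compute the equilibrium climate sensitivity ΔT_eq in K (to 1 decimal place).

7.9 K

Net feedback parameter λ = (−2.51) + (-0.421) + (+0.61) + (+0.0581) + (+0.57) = -1.6929 W/m²/K.
ΔT = −F/λ = −13.3/(-1.6929) = 7.9 K.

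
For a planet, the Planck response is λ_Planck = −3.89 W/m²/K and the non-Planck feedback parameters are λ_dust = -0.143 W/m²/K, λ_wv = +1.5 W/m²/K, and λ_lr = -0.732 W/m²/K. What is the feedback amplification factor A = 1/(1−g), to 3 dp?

Convert to gains: g_dust = -0.143/3.89 = -0.03676; g_wv = 1.5/3.89 = 0.3856; g_lr = -0.732/3.89 = -0.1882.
Total gain g = 0.16064.
A = 1/(1 − 0.16064) = 1.191.

1.191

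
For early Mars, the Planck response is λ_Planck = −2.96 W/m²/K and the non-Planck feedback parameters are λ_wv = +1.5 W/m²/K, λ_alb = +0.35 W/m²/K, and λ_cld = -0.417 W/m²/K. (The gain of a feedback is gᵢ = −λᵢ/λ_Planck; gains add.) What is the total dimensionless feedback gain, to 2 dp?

Convert to gains: g_wv = 1.5/2.96 = 0.5068; g_alb = 0.35/2.96 = 0.1182; g_cld = -0.417/2.96 = -0.1409.
Total gain g = 0.4841.

0.48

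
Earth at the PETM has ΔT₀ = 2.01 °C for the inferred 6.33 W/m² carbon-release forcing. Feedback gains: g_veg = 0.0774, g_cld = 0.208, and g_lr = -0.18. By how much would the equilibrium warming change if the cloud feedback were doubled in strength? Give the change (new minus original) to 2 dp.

Original: g = 0.1054, ΔT = 2.01/(1−0.1054) = 2.2468 °C.
With doubled cloud: g' = 0.3134, ΔT' = 2.01/(1−0.3134) = 2.9275 °C.
Change = 2.9275 − 2.2468 = 0.68 °C.

0.68 °C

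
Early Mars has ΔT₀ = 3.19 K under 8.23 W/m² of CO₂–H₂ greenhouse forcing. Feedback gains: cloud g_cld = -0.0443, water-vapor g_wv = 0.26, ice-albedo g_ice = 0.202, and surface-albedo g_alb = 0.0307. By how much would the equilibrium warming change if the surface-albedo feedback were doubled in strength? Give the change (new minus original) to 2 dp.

Original: g = 0.4484, ΔT = 3.19/(1−0.4484) = 5.7832 K.
With doubled surface-albedo: g' = 0.4791, ΔT' = 3.19/(1−0.4791) = 6.1240 K.
Change = 6.1240 − 5.7832 = 0.34 K.

0.34 K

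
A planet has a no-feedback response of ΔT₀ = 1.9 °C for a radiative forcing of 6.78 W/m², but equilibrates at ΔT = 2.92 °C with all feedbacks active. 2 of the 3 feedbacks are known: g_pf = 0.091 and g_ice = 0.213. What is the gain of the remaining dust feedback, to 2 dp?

0.05

Amplification A = ΔT/ΔT₀ = 2.92/1.9 = 1.537.
Total gain g = 1 − 1/A = 1 − 1/1.537 = 0.3494.
Known gains sum to 0.091 + 0.213 = 0.304.
g_dust = 0.3494 − 0.304 = 0.05.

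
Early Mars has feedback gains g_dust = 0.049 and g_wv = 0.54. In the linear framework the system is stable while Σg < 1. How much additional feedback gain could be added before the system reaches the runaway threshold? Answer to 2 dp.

Current total gain = 0.049 + 0.54 = 0.589.
Margin to runaway = 1 − 0.589 = 0.41.

0.41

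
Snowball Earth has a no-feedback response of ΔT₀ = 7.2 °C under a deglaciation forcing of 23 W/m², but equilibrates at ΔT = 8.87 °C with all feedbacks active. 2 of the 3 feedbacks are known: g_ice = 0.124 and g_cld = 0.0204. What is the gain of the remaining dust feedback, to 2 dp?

Amplification A = ΔT/ΔT₀ = 8.87/7.2 = 1.232.
Total gain g = 1 − 1/A = 1 − 1/1.232 = 0.1883.
Known gains sum to 0.124 + 0.0204 = 0.1444.
g_dust = 0.1883 − 0.1444 = 0.04.

0.04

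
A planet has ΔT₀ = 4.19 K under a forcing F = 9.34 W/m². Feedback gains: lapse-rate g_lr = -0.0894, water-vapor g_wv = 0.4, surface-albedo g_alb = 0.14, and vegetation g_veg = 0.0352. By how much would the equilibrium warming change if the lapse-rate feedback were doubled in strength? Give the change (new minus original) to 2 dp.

-1.21 K

Original: g = 0.4858, ΔT = 4.19/(1−0.4858) = 8.1486 K.
With doubled lapse-rate: g' = 0.3964, ΔT' = 4.19/(1−0.3964) = 6.9417 K.
Change = 6.9417 − 8.1486 = -1.21 K.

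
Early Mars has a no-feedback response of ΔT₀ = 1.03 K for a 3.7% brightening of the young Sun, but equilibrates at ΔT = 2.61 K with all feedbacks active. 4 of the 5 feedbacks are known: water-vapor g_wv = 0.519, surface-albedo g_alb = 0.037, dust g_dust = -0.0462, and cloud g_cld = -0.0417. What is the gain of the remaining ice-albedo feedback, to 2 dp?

Amplification A = ΔT/ΔT₀ = 2.61/1.03 = 2.534.
Total gain g = 1 − 1/A = 1 − 1/2.534 = 0.6054.
Known gains sum to 0.519 + 0.037 − 0.0462 − 0.0417 = 0.4681.
g_ice = 0.6054 − 0.4681 = 0.14.

0.14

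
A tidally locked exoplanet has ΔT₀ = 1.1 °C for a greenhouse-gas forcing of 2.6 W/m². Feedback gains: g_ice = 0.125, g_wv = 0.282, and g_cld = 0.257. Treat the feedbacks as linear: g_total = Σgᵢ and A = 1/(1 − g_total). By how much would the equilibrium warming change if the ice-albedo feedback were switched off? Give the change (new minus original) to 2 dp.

Original: g = 0.664, ΔT = 1.1/(1−0.664) = 3.2738 °C.
Without ice-albedo: g' = 0.539, ΔT' = 1.1/(1−0.539) = 2.3861 °C.
Change = 2.3861 − 3.2738 = -0.89 °C.

-0.89 °C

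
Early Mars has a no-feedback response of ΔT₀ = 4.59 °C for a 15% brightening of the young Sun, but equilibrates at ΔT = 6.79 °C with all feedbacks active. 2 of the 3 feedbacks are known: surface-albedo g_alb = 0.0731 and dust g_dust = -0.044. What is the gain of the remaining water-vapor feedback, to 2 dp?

Amplification A = ΔT/ΔT₀ = 6.79/4.59 = 1.479.
Total gain g = 1 − 1/A = 1 − 1/1.479 = 0.3239.
Known gains sum to 0.0731 − 0.044 = 0.0291.
g_wv = 0.3239 − 0.0291 = 0.29.

0.29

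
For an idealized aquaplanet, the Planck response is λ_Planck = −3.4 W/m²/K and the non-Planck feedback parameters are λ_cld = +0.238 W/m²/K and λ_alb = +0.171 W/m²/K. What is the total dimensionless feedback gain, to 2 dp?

Convert to gains: g_cld = 0.238/3.4 = 0.07; g_alb = 0.171/3.4 = 0.05029.
Total gain g = 0.12029.

0.12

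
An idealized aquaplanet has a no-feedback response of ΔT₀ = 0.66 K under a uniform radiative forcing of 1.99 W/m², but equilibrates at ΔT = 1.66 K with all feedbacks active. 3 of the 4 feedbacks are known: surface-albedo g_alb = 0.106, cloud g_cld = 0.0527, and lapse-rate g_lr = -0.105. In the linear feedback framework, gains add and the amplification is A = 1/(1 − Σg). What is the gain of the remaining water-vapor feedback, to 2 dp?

Amplification A = ΔT/ΔT₀ = 1.66/0.66 = 2.515.
Total gain g = 1 − 1/A = 1 − 1/2.515 = 0.6024.
Known gains sum to 0.106 + 0.0527 − 0.105 = 0.0537.
g_wv = 0.6024 − 0.0537 = 0.55.

0.55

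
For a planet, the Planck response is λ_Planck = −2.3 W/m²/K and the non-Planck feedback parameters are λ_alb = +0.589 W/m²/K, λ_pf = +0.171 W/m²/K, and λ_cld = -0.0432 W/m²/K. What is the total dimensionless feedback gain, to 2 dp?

0.31

Convert to gains: g_alb = 0.589/2.3 = 0.2561; g_pf = 0.171/2.3 = 0.07435; g_cld = -0.0432/2.3 = -0.01878.
Total gain g = 0.31167.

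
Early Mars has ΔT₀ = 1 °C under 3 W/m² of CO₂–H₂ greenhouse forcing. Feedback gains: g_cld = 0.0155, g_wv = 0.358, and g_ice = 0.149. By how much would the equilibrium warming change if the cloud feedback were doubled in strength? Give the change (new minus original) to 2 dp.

0.07 °C

Original: g = 0.5225, ΔT = 1/(1−0.5225) = 2.0942 °C.
With doubled cloud: g' = 0.538, ΔT' = 1/(1−0.538) = 2.1645 °C.
Change = 2.1645 − 2.0942 = 0.07 °C.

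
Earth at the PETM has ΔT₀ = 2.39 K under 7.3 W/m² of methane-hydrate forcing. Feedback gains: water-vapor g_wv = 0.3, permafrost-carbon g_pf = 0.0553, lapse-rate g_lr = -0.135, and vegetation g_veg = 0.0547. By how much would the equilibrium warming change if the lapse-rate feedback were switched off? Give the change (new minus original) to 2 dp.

Original: g = 0.275, ΔT = 2.39/(1−0.275) = 3.2966 K.
Without lapse-rate: g' = 0.41, ΔT' = 2.39/(1−0.41) = 4.0508 K.
Change = 4.0508 − 3.2966 = 0.75 K.

0.75 K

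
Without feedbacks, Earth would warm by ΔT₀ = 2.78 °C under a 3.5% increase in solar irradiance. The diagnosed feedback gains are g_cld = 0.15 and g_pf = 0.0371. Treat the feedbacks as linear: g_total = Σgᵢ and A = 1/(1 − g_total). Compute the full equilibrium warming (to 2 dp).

Total gain g = 0.15 + 0.0371 = 0.1871.
Amplification A = 1/(1 − 0.1871) = 1.23.
ΔT = 2.78 × 1.23 = 3.42 °C.

3.42 °C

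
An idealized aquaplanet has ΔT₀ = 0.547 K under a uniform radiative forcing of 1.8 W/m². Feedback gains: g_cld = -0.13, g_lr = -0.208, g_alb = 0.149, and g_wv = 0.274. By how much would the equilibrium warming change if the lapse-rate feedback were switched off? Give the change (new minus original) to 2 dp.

Original: g = 0.085, ΔT = 0.547/(1−0.085) = 0.5978 K.
Without lapse-rate: g' = 0.293, ΔT' = 0.547/(1−0.293) = 0.7737 K.
Change = 0.7737 − 0.5978 = 0.18 K.

0.18 K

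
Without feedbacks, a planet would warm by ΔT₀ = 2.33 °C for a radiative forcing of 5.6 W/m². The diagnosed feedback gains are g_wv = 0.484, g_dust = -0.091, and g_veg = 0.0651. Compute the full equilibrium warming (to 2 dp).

Total gain g = 0.484 − 0.091 + 0.0651 = 0.4581.
Amplification A = 1/(1 − 0.4581) = 1.845.
ΔT = 2.33 × 1.845 = 4.30 °C.

4.30 °C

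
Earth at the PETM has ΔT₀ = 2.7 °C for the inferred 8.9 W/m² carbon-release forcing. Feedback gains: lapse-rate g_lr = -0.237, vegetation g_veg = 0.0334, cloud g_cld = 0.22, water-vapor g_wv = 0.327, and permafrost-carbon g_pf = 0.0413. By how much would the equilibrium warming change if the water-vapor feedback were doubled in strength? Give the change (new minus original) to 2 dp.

4.98 °C

Original: g = 0.3847, ΔT = 2.7/(1−0.3847) = 4.3881 °C.
With doubled water-vapor: g' = 0.7117, ΔT' = 2.7/(1−0.7117) = 9.3652 °C.
Change = 9.3652 − 4.3881 = 4.98 °C.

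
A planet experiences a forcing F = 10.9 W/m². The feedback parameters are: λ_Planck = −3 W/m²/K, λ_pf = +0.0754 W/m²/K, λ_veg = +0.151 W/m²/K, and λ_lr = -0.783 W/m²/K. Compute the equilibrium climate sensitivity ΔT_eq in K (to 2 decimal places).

3.06 K

Net feedback parameter λ = (−3) + (+0.0754) + (+0.151) + (-0.783) = -3.5566 W/m²/K.
ΔT = −F/λ = −10.9/(-3.5566) = 3.06 K.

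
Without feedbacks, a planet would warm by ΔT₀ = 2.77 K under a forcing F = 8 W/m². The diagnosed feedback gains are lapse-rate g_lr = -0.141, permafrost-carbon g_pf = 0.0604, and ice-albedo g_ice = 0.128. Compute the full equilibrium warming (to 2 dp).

2.91 K

Total gain g = -0.141 + 0.0604 + 0.128 = 0.0474.
Amplification A = 1/(1 − 0.0474) = 1.05.
ΔT = 2.77 × 1.05 = 2.91 K.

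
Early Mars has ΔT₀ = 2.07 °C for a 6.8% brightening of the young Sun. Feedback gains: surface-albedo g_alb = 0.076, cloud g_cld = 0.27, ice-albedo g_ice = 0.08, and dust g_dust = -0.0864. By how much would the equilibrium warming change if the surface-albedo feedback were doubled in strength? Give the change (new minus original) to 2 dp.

0.41 °C

Original: g = 0.3396, ΔT = 2.07/(1−0.3396) = 3.1345 °C.
With doubled surface-albedo: g' = 0.4156, ΔT' = 2.07/(1−0.4156) = 3.5421 °C.
Change = 3.5421 − 3.1345 = 0.41 °C.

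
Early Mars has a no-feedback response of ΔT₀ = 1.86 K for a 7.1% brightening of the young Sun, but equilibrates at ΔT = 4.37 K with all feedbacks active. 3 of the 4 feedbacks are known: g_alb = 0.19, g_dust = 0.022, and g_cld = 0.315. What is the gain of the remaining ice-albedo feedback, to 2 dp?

Amplification A = ΔT/ΔT₀ = 4.37/1.86 = 2.349.
Total gain g = 1 − 1/A = 1 − 1/2.349 = 0.5743.
Known gains sum to 0.19 + 0.022 + 0.315 = 0.527.
g_ice = 0.5743 − 0.527 = 0.05.

0.05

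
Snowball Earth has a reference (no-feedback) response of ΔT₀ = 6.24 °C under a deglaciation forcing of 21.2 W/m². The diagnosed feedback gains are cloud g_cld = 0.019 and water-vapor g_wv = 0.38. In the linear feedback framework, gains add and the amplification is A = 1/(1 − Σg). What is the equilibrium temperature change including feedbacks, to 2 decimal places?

10.38 °C

Total gain g = 0.019 + 0.38 = 0.399.
Amplification A = 1/(1 − 0.399) = 1.664.
ΔT = 6.24 × 1.664 = 10.38 °C.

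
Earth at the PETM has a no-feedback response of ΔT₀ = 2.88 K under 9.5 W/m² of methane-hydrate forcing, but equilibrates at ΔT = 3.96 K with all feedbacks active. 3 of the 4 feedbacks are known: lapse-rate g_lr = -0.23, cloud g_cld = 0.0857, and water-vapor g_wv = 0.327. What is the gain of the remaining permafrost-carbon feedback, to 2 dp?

Amplification A = ΔT/ΔT₀ = 3.96/2.88 = 1.375.
Total gain g = 1 − 1/A = 1 − 1/1.375 = 0.2727.
Known gains sum to -0.23 + 0.0857 + 0.327 = 0.1827.
g_pf = 0.2727 − 0.1827 = 0.09.

0.09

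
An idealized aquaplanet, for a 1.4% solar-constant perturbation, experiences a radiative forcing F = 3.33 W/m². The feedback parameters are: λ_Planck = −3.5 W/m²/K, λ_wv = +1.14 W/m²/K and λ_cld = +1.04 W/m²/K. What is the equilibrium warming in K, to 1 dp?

Net feedback parameter λ = (−3.5) + (+1.14) + (+1.04) = -1.32 W/m²/K.
ΔT = −F/λ = −3.33/(-1.32) = 2.5 K.

2.5 K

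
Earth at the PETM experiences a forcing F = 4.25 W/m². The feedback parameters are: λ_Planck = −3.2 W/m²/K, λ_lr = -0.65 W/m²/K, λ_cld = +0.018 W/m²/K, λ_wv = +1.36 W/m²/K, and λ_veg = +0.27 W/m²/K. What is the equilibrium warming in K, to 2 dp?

Net feedback parameter λ = (−3.2) + (-0.65) + (+0.018) + (+1.36) + (+0.27) = -2.202 W/m²/K.
ΔT = −F/λ = −4.25/(-2.202) = 1.93 K.

1.93 K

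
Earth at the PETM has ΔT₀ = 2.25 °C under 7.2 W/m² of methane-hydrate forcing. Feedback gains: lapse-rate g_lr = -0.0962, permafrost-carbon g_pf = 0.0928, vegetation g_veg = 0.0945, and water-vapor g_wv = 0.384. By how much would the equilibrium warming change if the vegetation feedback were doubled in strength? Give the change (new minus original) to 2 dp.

Original: g = 0.4751, ΔT = 2.25/(1−0.4751) = 4.2865 °C.
With doubled vegetation: g' = 0.5696, ΔT' = 2.25/(1−0.5696) = 5.2277 °C.
Change = 5.2277 − 4.2865 = 0.94 °C.

0.94 °C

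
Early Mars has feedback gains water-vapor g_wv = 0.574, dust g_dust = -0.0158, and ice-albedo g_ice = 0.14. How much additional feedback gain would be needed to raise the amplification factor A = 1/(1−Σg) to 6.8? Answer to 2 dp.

0.15

Current total gain = 0.6982.
Target gain for A = 6.8: g* = 1 − 1/6.8 = 0.8529.
Additional gain needed = 0.8529 − 0.6982 = 0.15.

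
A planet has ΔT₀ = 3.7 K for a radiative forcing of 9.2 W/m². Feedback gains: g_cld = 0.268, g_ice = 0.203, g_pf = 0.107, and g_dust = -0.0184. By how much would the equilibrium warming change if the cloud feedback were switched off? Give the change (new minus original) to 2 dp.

Original: g = 0.5596, ΔT = 3.7/(1−0.5596) = 8.4015 K.
Without cloud: g' = 0.2916, ΔT' = 3.7/(1−0.2916) = 5.2230 K.
Change = 5.2230 − 8.4015 = -3.18 K.

-3.18 K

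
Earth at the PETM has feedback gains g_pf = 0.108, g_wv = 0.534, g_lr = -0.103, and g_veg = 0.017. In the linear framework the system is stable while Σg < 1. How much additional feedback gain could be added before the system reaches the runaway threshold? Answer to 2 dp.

Current total gain = 0.108 + 0.534 − 0.103 + 0.017 = 0.556.
Margin to runaway = 1 − 0.556 = 0.44.

0.44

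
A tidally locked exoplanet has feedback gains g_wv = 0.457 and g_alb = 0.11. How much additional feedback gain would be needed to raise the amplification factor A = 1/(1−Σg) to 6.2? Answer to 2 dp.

0.27

Current total gain = 0.567.
Target gain for A = 6.2: g* = 1 − 1/6.2 = 0.8387.
Additional gain needed = 0.8387 − 0.567 = 0.27.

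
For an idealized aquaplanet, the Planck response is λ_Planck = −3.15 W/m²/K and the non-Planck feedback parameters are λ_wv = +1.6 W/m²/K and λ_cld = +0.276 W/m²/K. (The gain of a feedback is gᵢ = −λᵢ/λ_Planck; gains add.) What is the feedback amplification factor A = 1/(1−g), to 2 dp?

2.47

Convert to gains: g_wv = 1.6/3.15 = 0.5079; g_cld = 0.276/3.15 = 0.08762.
Total gain g = 0.59552.
A = 1/(1 − 0.59552) = 2.47.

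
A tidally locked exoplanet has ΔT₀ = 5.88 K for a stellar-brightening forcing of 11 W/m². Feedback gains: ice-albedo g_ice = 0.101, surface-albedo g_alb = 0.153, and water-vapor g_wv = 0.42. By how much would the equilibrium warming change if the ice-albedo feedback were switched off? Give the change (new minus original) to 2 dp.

-4.27 K

Original: g = 0.674, ΔT = 5.88/(1−0.674) = 18.0368 K.
Without ice-albedo: g' = 0.573, ΔT' = 5.88/(1−0.573) = 13.7705 K.
Change = 13.7705 − 18.0368 = -4.27 K.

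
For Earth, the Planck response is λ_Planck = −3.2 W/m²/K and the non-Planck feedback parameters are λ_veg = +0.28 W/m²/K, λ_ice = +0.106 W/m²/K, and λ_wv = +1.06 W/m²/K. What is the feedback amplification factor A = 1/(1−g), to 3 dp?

Convert to gains: g_veg = 0.28/3.2 = 0.0875; g_ice = 0.106/3.2 = 0.03312; g_wv = 1.06/3.2 = 0.3312.
Total gain g = 0.45182.
A = 1/(1 − 0.45182) = 1.824.

1.824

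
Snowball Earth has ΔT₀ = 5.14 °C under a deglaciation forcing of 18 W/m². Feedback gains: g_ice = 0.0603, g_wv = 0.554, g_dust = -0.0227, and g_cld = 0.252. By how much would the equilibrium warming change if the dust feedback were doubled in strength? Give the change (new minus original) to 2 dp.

Original: g = 0.8436, ΔT = 5.14/(1−0.8436) = 32.8645 °C.
With doubled dust: g' = 0.8209, ΔT' = 5.14/(1−0.8209) = 28.6991 °C.
Change = 28.6991 − 32.8645 = -4.17 °C.

-4.17 °C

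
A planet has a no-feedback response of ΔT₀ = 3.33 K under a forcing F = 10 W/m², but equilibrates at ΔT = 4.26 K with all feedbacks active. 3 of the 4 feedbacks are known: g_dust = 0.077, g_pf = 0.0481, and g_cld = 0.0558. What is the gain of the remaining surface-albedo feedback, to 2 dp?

0.04

Amplification A = ΔT/ΔT₀ = 4.26/3.33 = 1.279.
Total gain g = 1 − 1/A = 1 − 1/1.279 = 0.2181.
Known gains sum to 0.077 + 0.0481 + 0.0558 = 0.1809.
g_alb = 0.2181 − 0.1809 = 0.04.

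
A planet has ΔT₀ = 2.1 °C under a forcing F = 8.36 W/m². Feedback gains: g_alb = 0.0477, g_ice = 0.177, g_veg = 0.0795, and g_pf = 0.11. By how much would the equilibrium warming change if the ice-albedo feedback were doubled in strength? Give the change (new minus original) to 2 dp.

Original: g = 0.4142, ΔT = 2.1/(1−0.4142) = 3.5848 °C.
With doubled ice-albedo: g' = 0.5912, ΔT' = 2.1/(1−0.5912) = 5.1370 °C.
Change = 5.1370 − 3.5848 = 1.55 °C.

1.55 °C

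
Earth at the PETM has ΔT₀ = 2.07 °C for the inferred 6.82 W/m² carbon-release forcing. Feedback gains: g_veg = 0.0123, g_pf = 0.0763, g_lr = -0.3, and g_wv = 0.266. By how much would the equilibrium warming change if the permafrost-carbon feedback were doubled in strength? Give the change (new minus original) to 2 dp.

0.19 °C

Original: g = 0.0546, ΔT = 2.07/(1−0.0546) = 2.1895 °C.
With doubled permafrost-carbon: g' = 0.1309, ΔT' = 2.07/(1−0.1309) = 2.3818 °C.
Change = 2.3818 − 2.1895 = 0.19 °C.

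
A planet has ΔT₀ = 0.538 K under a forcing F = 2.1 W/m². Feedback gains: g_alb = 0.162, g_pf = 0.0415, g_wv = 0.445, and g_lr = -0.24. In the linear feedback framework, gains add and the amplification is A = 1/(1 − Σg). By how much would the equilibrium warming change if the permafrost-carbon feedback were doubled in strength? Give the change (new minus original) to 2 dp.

0.07 K

Original: g = 0.4085, ΔT = 0.538/(1−0.4085) = 0.9096 K.
With doubled permafrost-carbon: g' = 0.45, ΔT' = 0.538/(1−0.45) = 0.9782 K.
Change = 0.9782 − 0.9096 = 0.07 K.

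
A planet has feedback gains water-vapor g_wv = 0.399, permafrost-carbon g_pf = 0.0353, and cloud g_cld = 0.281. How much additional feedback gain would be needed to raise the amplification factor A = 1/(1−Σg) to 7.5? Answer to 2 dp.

Current total gain = 0.7153.
Target gain for A = 7.5: g* = 1 − 1/7.5 = 0.8667.
Additional gain needed = 0.8667 − 0.7153 = 0.15.

0.15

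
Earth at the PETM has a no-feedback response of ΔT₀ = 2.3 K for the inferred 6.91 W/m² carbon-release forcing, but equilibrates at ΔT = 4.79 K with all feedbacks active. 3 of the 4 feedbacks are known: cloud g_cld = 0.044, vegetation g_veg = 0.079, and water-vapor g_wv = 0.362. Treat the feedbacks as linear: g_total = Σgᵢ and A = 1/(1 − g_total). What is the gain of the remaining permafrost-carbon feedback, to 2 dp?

Amplification A = ΔT/ΔT₀ = 4.79/2.3 = 2.083.
Total gain g = 1 − 1/A = 1 − 1/2.083 = 0.5199.
Known gains sum to 0.044 + 0.079 + 0.362 = 0.485.
g_pf = 0.5199 − 0.485 = 0.03.

0.03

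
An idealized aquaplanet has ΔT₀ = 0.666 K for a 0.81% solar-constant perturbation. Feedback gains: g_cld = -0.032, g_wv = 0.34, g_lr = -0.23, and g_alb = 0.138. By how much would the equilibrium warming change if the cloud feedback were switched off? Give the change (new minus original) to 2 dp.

Original: g = 0.216, ΔT = 0.666/(1−0.216) = 0.8495 K.
Without cloud: g' = 0.248, ΔT' = 0.666/(1−0.248) = 0.8856 K.
Change = 0.8856 − 0.8495 = 0.04 K.

0.04 K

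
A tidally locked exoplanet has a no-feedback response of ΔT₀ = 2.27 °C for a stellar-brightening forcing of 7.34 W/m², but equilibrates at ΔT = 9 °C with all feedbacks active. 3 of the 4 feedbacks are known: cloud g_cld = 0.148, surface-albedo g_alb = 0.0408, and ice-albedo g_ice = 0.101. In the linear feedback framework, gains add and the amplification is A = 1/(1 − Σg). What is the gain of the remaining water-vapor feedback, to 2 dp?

Amplification A = ΔT/ΔT₀ = 9/2.27 = 3.965.
Total gain g = 1 − 1/A = 1 − 1/3.965 = 0.7478.
Known gains sum to 0.148 + 0.0408 + 0.101 = 0.2898.
g_wv = 0.7478 − 0.2898 = 0.46.

0.46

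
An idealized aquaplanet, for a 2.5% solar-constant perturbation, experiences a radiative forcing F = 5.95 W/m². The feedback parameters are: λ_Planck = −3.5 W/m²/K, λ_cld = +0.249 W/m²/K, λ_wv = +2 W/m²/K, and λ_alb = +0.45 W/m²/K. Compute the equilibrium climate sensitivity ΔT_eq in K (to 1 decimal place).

7.4 K

Net feedback parameter λ = (−3.5) + (+0.249) + (+2) + (+0.45) = -0.801 W/m²/K.
ΔT = −F/λ = −5.95/(-0.801) = 7.4 K.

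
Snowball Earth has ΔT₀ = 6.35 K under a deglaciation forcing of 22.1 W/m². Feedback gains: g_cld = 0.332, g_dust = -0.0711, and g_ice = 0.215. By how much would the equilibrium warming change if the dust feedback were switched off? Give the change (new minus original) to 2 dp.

1.90 K

Original: g = 0.4759, ΔT = 6.35/(1−0.4759) = 12.1160 K.
Without dust: g' = 0.547, ΔT' = 6.35/(1−0.547) = 14.0177 K.
Change = 14.0177 − 12.1160 = 1.90 K.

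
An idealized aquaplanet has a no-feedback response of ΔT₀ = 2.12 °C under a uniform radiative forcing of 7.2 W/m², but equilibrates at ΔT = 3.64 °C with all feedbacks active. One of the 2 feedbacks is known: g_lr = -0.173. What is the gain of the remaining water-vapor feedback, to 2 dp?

Amplification A = ΔT/ΔT₀ = 3.64/2.12 = 1.717.
Total gain g = 1 − 1/A = 1 − 1/1.717 = 0.4176.
The known gain is -0.173.
g_wv = 0.4176 + 0.173 = 0.59.

0.59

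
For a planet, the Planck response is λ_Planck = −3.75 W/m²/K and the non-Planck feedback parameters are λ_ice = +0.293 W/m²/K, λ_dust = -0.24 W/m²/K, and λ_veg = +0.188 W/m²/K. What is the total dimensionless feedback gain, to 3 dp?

0.064

Convert to gains: g_ice = 0.293/3.75 = 0.07813; g_dust = -0.24/3.75 = -0.064; g_veg = 0.188/3.75 = 0.05013.
Total gain g = 0.06426.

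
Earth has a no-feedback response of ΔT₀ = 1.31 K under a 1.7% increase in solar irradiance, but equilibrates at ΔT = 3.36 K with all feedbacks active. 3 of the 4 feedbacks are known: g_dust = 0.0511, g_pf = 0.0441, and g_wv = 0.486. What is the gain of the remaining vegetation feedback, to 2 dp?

0.03

Amplification A = ΔT/ΔT₀ = 3.36/1.31 = 2.565.
Total gain g = 1 − 1/A = 1 − 1/2.565 = 0.6101.
Known gains sum to 0.0511 + 0.0441 + 0.486 = 0.5812.
g_veg = 0.6101 − 0.5812 = 0.03.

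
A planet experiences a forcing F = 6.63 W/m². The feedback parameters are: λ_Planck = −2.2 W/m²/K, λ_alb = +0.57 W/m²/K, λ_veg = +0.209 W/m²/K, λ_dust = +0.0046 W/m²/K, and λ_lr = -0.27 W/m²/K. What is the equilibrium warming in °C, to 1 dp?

Net feedback parameter λ = (−2.2) + (+0.57) + (+0.209) + (+0.0046) + (-0.27) = -1.6864 W/m²/K.
ΔT = −F/λ = −6.63/(-1.6864) = 3.9 °C.

3.9 °C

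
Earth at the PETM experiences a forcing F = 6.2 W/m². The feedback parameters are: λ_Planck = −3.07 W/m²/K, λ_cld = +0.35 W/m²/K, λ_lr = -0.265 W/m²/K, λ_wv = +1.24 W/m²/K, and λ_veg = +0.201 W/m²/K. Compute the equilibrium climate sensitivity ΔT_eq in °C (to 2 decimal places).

Net feedback parameter λ = (−3.07) + (+0.35) + (-0.265) + (+1.24) + (+0.201) = -1.544 W/m²/K.
ΔT = −F/λ = −6.2/(-1.544) = 4.02 °C.

4.02 °C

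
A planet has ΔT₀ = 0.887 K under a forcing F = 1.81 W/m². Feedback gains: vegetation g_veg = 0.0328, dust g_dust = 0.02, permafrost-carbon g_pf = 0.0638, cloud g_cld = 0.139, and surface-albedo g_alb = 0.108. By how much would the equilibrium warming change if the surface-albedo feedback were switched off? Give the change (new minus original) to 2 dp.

Original: g = 0.3636, ΔT = 0.887/(1−0.3636) = 1.3938 K.
Without surface-albedo: g' = 0.2556, ΔT' = 0.887/(1−0.2556) = 1.1916 K.
Change = 1.1916 − 1.3938 = -0.20 K.

-0.20 K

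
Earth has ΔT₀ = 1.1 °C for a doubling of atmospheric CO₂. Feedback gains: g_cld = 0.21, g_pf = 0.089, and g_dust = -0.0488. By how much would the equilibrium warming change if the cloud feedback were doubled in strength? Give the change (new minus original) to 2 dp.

0.57 °C

Original: g = 0.2502, ΔT = 1.1/(1−0.2502) = 1.4671 °C.
With doubled cloud: g' = 0.4602, ΔT' = 1.1/(1−0.4602) = 2.0378 °C.
Change = 2.0378 − 1.4671 = 0.57 °C.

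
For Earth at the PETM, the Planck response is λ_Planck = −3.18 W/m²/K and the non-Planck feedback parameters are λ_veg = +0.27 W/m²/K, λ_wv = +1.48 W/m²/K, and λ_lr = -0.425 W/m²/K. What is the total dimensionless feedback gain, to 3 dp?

Convert to gains: g_veg = 0.27/3.18 = 0.08491; g_wv = 1.48/3.18 = 0.4654; g_lr = -0.425/3.18 = -0.1336.
Total gain g = 0.41671.

0.417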